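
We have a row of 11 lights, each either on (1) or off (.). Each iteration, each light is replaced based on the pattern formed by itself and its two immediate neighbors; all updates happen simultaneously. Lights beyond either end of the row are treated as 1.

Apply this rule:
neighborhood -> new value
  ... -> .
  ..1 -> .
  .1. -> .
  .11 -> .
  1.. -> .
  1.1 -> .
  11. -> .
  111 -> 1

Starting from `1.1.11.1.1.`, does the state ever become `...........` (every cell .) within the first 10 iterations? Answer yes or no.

...........
all cells are . at iteration 1

yes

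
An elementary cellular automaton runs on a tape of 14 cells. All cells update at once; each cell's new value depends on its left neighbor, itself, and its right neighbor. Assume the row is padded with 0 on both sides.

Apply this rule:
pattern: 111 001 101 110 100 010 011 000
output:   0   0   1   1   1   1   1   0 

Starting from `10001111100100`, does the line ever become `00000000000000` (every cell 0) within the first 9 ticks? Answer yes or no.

tick 1: 11001000110110
tick 2: 11101100111111
tick 3: 10111110100001
tick 4: 11100011110001
tick 5: 10110010011001
tick 6: 11111011011101
tick 7: 10001111110111
tick 8: 11001000011101
tick 9: 11101100010111
tick 9 is 11101100010111, still not uniform 0

no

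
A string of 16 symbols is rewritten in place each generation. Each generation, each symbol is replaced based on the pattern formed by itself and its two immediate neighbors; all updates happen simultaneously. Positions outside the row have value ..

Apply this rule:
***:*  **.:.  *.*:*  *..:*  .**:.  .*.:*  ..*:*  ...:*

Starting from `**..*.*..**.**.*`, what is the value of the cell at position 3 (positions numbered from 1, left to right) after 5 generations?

*

..*******..*..**
**.*****.*****..
..*.***.*.***.**
****.*.***.*.*..
.**.***.*.******
position 3 holds *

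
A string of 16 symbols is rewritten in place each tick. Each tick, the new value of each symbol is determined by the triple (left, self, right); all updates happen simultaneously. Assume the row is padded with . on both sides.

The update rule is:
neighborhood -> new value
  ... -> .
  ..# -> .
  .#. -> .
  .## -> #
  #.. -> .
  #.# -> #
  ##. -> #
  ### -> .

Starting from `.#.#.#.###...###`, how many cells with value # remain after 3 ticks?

..#.#.##.#...#.#
...#.####.....#.
....##..#.......
count of #: 3

3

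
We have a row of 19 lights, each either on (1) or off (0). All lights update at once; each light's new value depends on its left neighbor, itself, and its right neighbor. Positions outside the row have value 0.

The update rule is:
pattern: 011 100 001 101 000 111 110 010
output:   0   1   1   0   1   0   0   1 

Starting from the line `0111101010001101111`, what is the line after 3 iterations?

0000000111110000000

1000001011110000000
1111111000001111111
0000000111110000000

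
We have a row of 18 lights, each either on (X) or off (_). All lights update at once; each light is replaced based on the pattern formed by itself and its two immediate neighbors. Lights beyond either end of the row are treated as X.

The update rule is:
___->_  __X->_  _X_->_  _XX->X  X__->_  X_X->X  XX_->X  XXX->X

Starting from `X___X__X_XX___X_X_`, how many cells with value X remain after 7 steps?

6

step 1: X_______XXX____X_X
step 2: X_______XXX_____XX
step 3: X_______XXX_____XX  (fixed point — unchanged through step 7)
count of X: 6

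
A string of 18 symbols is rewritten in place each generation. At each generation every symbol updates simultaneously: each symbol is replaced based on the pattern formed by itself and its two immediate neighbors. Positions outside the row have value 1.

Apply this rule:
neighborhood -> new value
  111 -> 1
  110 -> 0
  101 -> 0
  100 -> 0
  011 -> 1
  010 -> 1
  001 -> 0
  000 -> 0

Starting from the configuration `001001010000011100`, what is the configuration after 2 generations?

001001010000011000
001001010000010000

001001010000010000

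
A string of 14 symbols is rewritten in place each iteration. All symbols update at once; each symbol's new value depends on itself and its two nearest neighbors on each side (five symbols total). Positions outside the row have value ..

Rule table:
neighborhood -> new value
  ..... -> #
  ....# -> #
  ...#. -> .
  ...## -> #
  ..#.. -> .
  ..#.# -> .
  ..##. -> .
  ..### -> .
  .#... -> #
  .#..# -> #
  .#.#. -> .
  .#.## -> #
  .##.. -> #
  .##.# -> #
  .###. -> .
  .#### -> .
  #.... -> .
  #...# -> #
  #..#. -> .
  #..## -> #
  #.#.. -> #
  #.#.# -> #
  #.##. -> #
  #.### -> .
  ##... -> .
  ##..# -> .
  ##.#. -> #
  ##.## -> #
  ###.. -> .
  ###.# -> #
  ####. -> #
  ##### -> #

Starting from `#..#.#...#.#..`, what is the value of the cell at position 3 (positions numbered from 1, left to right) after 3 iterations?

.

.#...###...##.
..###....##.#.
##.....##.####
position 3 holds .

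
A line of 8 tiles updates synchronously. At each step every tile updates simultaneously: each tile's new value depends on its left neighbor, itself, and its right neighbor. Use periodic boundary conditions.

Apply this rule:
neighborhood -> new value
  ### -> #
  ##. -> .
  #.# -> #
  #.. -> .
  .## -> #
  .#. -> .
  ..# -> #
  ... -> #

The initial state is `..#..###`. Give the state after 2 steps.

step 1: .#..###.
step 2: #..###..

#..###..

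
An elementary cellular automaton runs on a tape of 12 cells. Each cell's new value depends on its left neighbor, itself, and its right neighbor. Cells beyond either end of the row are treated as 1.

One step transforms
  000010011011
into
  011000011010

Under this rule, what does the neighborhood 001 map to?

At position 3 the neighborhood is 001; the next row has 0 there.

0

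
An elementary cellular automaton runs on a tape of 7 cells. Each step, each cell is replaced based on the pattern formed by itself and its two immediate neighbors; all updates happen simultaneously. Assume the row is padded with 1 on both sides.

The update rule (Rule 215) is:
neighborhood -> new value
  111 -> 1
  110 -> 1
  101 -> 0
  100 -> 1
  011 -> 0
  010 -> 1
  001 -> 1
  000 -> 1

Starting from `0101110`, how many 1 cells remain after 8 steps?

4

step 1: 0100110
step 2: 0111010
step 3: 0011010
step 4: 1101010
step 5: 1101010  (fixed point — unchanged through step 8)
count of 1: 4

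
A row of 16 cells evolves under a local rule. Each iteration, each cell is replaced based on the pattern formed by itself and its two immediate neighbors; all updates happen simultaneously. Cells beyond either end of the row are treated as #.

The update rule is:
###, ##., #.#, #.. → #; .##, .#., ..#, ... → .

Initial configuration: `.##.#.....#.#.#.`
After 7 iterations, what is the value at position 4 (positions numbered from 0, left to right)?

#

#.##.#.....#.#.#
##.##.#.....#.#.
###.##.#.....#.#
####.##.#.....#.
#####.##.#.....#
######.##.#.....
#######.##.#....
position 4 holds #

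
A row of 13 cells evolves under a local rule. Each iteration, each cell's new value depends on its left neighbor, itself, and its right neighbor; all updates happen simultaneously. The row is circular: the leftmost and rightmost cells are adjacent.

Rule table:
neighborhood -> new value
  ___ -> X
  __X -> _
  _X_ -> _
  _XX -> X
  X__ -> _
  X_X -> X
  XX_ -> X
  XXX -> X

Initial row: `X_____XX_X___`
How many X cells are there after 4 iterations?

11

__XXX_XXX__X_
X_XXXXXXX____
_XXXXXXXX_XX_
_XXXXXXXXXXX_
count of X: 11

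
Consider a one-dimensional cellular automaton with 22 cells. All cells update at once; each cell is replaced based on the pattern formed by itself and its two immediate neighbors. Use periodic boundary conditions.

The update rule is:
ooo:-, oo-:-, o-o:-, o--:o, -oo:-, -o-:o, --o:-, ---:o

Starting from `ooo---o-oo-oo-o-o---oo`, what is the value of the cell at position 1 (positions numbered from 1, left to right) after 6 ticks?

-

---oo-o-------o-ooo---
oo----ooooooo-o----ooo
--ooo---------oooo----
o----oooooooo-----oooo
-ooo---------oooo-----
----oooooooo-----ooooo
position 1 holds -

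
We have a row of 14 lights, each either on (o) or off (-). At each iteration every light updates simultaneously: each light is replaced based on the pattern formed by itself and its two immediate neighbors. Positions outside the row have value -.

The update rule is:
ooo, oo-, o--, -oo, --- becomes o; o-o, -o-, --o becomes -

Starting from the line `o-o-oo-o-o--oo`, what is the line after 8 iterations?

----oo----o-oo
ooo-ooooo---oo
ooo-ooooooo-oo
ooo-ooooooo-oo  (fixed point — unchanged through iteration 8)

ooo-ooooooo-oo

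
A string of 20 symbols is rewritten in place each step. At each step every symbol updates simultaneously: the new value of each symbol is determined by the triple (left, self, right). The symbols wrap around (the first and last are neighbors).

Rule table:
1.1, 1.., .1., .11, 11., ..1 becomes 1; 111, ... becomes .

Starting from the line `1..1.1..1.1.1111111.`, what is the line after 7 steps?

1111111111111.....11
............11...11.
...........1111.1111
1.........11..111..1
11.......111111.1111
.11.....11....111...
1111...1111..11.11..

1111...1111..11.11..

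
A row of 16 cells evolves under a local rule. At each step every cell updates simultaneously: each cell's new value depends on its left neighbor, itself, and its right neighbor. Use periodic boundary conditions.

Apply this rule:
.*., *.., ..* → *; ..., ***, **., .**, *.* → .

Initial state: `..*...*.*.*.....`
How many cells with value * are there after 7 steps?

.***.**.*.**....
*.......*...*...
**.....***.***.*
..*...*.........
.***.***........
*.......*.......
**.....***.....*
count of *: 6

6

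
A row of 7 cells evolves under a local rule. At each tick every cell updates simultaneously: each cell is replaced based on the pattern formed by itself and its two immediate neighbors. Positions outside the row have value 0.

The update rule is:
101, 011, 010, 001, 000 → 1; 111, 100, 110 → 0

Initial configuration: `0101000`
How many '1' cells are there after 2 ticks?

1111011
1000110
count of 1: 3

3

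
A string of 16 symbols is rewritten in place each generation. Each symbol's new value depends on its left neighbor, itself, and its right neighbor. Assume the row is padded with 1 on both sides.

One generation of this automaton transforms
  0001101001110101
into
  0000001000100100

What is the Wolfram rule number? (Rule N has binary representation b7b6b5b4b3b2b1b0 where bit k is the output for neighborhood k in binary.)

position 10: 111 → 1  (bit 7 = 1)
position 4: 110 → 0  (bit 6 = 0)
position 5: 101 → 0  (bit 5 = 0)
position 0: 100 → 0  (bit 4 = 0)
position 3: 011 → 0  (bit 3 = 0)
position 6: 010 → 1  (bit 2 = 1)
position 2: 001 → 0  (bit 1 = 0)
position 1: 000 → 0  (bit 0 = 0)
bits b7..b0 = 10000100 = 132

132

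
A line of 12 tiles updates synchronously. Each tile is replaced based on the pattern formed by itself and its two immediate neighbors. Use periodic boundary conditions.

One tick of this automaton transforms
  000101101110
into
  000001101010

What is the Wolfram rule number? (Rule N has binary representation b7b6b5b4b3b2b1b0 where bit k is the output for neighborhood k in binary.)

72

position 9: 111 → 0  (bit 7 = 0)
position 6: 110 → 1  (bit 6 = 1)
position 4: 101 → 0  (bit 5 = 0)
position 11: 100 → 0  (bit 4 = 0)
position 5: 011 → 1  (bit 3 = 1)
position 3: 010 → 0  (bit 2 = 0)
position 2: 001 → 0  (bit 1 = 0)
position 0: 000 → 0  (bit 0 = 0)
bits b7..b0 = 01001000 = 72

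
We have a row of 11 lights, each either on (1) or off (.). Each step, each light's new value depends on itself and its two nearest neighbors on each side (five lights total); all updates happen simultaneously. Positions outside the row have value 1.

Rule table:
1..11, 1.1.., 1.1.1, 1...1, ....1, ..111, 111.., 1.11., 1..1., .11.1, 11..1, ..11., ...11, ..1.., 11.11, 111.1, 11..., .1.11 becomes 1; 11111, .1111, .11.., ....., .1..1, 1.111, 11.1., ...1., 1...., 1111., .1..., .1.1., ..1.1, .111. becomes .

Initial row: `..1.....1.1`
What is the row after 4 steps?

..1.1.11111

111...1..1.
..111.1.1.1
111.1.1.11.
..1.1.11111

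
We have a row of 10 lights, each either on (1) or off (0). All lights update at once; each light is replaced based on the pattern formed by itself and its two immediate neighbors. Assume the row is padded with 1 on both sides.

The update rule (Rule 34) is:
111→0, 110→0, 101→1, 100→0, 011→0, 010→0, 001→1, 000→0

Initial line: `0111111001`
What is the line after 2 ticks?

0000000101

1000000010
0000000101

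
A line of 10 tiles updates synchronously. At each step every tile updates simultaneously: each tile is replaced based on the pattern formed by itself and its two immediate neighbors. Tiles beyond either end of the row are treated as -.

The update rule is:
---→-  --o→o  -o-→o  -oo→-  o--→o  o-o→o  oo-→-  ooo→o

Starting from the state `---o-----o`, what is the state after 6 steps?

--ooo---oo
-o-o-o-o--
ooooooooo-
-ooooooo-o
o-ooooo-oo
oo-ooo-o--

oo-ooo-o--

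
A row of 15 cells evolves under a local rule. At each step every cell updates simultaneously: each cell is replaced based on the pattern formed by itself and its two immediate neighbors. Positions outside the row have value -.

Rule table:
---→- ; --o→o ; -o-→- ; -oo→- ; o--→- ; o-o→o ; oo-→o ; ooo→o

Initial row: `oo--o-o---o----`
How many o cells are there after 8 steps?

-o-o-o---o-----
o-o-o---o------
-o-o---o-------
o-o---o--------
-o---o---------
o---o----------
---o-----------
--o------------
count of o: 1

1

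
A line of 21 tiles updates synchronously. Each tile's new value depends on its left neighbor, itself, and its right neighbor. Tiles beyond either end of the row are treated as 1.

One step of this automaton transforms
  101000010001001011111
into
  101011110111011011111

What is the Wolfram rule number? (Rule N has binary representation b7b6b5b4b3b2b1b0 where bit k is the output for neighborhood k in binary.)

207

position 17: 111 → 1  (bit 7 = 1)
position 0: 110 → 1  (bit 6 = 1)
position 1: 101 → 0  (bit 5 = 0)
position 3: 100 → 0  (bit 4 = 0)
position 16: 011 → 1  (bit 3 = 1)
position 2: 010 → 1  (bit 2 = 1)
position 6: 001 → 1  (bit 1 = 1)
position 4: 000 → 1  (bit 0 = 1)
bits b7..b0 = 11001111 = 207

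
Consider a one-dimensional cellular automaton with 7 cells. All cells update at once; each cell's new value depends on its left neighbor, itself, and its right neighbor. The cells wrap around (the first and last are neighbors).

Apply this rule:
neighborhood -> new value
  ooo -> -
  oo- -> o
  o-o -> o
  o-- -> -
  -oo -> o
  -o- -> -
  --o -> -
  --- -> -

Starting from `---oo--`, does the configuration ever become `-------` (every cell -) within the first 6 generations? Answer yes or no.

no

---oo--  (fixed point — unchanged through generation 6)
generation 6 is ---oo--, still not uniform -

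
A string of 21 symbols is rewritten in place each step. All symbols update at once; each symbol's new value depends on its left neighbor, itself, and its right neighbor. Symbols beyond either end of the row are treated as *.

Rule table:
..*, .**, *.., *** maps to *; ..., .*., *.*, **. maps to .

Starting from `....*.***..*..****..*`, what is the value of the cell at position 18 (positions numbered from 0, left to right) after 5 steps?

*

*..*..**.**.*****.***
.**.***..*..****..***
.*..**.**.*****.*****
..***..*..****..*****
****.**.*****.*******
position 18 holds *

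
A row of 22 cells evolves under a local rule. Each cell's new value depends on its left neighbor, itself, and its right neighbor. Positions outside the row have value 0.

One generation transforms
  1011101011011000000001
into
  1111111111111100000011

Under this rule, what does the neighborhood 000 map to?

0

At position 14 the neighborhood is 000; the next row has 0 there.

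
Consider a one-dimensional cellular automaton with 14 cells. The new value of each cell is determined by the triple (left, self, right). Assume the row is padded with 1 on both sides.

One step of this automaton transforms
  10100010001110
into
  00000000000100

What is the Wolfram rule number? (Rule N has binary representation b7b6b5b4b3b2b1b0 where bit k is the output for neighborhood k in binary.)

128

position 11: 111 → 1  (bit 7 = 1)
position 0: 110 → 0  (bit 6 = 0)
position 1: 101 → 0  (bit 5 = 0)
position 3: 100 → 0  (bit 4 = 0)
position 10: 011 → 0  (bit 3 = 0)
position 2: 010 → 0  (bit 2 = 0)
position 5: 001 → 0  (bit 1 = 0)
position 4: 000 → 0  (bit 0 = 0)
bits b7..b0 = 10000000 = 128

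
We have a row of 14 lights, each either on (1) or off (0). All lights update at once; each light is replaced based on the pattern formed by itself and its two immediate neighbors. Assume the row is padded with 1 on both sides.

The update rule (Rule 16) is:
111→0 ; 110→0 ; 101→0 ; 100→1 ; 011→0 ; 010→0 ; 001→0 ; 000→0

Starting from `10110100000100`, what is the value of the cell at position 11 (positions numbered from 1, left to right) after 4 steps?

0

00000010000010
10000001000000
01000000100000
00100000010000
position 11 holds 0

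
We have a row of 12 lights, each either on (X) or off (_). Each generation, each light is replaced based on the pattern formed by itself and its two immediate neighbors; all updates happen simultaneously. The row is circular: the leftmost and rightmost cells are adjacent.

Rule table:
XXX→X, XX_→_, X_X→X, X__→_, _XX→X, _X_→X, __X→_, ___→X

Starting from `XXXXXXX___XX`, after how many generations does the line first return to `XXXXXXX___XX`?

12

XXXXXX__X_XX
XXXXX___XXXX
XXXX__X_XXXX
XXX___XXXXXX
XX__X_XXXXXX
X___XXXXXXXX
__X_XXXXXXXX
__XXXXXXXXX_
X_XXXXXXXX__
XXXXXXXXX___
XXXXXXXX__X_
XXXXXXX___XX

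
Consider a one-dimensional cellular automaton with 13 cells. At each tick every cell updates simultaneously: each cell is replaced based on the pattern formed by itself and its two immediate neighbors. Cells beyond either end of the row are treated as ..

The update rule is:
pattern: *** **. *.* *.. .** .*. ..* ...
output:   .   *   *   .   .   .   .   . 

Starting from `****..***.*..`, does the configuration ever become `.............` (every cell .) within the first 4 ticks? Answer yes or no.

yes

...*....**...
.........*...
.............
all cells are . at tick 3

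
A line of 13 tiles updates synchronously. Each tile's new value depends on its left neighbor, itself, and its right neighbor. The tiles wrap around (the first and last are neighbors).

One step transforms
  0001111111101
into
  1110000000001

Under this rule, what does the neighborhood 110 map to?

At position 10 the neighborhood is 110; the next row has 0 there.

0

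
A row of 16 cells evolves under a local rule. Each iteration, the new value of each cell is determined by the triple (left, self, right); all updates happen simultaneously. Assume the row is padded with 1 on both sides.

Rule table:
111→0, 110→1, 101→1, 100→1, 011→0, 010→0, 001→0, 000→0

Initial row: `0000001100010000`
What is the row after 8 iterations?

iteration 1: 1000000110001000
iteration 2: 1100000011000100
iteration 3: 0110000001100010
iteration 4: 1011000000110001
iteration 5: 1101100000011000
iteration 6: 0110110000001100
iteration 7: 1011011000000110
iteration 8: 1101101100000011

1101101100000011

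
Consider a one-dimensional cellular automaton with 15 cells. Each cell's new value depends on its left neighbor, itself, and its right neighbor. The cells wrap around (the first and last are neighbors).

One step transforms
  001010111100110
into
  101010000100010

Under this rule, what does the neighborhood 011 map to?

0

At position 6 the neighborhood is 011; the next row has 0 there.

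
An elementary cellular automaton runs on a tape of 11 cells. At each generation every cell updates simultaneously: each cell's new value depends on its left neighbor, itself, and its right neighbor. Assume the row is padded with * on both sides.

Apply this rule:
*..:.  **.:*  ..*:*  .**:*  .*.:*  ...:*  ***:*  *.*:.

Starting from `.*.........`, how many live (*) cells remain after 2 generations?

9

.*.********
.*.********
count of *: 9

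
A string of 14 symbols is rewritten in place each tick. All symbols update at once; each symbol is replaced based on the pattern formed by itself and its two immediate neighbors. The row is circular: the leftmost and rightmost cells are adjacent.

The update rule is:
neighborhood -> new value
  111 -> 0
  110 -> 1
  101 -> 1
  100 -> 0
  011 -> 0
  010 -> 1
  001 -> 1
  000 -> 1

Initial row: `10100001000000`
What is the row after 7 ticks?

11101111011111
00110001100000
11010110101111
01111011110000
10001100010111
10110101111000
11011110001011

11011110001011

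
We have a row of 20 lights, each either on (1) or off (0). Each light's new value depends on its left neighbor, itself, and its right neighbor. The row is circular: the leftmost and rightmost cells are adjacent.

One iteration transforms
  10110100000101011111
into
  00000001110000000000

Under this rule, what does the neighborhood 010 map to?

At position 5 the neighborhood is 010; the next row has 0 there.

0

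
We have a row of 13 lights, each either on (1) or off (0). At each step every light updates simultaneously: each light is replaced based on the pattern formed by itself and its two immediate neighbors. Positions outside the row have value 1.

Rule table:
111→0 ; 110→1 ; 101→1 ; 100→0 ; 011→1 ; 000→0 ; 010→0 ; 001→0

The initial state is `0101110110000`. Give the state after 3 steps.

0000010000000

step 1: 1011011110000
step 2: 1111110010000
step 3: 0000010000000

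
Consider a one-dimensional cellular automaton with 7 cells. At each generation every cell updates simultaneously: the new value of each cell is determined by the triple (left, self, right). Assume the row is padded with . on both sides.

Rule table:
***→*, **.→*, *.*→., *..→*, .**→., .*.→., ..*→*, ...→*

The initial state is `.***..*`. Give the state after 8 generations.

*.****.
...****
***.***
.**..**
*.***.*
...**..
***.***  (repeats generation 3; period 4)
generation 8: .**..**

.**..**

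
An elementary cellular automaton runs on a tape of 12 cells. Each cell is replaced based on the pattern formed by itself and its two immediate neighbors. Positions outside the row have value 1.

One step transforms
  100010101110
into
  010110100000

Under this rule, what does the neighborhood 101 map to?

0

At position 5 the neighborhood is 101; the next row has 0 there.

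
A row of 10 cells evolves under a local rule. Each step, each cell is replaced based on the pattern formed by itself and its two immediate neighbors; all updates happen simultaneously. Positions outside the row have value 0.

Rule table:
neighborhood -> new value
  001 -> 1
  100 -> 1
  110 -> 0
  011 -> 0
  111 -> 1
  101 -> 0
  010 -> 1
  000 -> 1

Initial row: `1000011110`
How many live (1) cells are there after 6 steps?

step 1: 1111101101
step 2: 0111000001
step 3: 1010111111
step 4: 1010011110
step 5: 1011101101
step 6: 1001000001
count of 1: 3

3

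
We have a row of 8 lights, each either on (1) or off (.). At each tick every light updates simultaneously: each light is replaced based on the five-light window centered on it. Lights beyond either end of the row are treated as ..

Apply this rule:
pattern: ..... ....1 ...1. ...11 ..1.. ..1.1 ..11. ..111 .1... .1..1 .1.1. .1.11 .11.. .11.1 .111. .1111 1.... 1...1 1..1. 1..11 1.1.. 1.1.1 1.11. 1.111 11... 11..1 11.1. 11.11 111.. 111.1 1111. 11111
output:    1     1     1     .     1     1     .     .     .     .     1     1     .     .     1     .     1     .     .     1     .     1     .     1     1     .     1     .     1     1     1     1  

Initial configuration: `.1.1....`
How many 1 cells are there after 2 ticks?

111..111
.11.1.11
count of 1: 5

5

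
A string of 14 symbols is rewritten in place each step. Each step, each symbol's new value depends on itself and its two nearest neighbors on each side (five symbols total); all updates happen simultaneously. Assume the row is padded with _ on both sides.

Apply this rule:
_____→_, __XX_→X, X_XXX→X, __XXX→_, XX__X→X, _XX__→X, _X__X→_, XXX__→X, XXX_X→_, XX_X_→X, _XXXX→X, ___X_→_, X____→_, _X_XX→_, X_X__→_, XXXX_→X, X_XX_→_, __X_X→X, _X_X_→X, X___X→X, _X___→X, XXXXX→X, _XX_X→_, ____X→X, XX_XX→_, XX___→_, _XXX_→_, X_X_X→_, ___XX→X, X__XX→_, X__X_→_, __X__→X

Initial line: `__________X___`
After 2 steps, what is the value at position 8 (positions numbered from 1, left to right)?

step 1: ________X_XX__
step 2: ______X_X__X__
position 8 holds _

_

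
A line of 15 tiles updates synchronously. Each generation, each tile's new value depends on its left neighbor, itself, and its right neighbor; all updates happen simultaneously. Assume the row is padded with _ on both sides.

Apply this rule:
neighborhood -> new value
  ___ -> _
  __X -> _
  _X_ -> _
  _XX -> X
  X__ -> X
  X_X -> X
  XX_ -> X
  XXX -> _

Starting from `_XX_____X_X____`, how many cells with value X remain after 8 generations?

generation 1: _XXX_____X_X___
generation 2: _X_XX_____X_X__
generation 3: __XXXX_____X_X_
generation 4: __X__XX_____X_X
generation 5: ___X_XXX_____X_
generation 6: ____XX_XX_____X
generation 7: ____XXXXXX_____
generation 8: ____X____XX____
count of X: 3

3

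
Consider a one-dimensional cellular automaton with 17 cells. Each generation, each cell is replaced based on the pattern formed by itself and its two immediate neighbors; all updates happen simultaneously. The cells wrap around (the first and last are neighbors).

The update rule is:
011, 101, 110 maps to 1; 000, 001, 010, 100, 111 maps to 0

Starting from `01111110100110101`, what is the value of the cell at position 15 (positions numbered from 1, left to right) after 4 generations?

generation 1: 11000011000111010
generation 2: 11000011000101101
generation 3: 01000011000011111
generation 4: 10000011000010001
position 15 holds 0

0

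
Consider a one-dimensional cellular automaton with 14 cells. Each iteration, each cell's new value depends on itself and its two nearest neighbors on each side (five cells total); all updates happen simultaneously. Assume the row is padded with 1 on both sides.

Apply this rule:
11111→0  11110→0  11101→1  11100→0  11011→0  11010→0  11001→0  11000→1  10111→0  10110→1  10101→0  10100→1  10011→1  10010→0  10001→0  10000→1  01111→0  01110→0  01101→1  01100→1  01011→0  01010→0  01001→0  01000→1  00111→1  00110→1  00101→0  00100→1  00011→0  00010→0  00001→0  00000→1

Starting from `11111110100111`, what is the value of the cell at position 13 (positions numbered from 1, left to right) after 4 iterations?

0

00000010101100
11110000001101
00001111001100
11001000011101
position 13 holds 0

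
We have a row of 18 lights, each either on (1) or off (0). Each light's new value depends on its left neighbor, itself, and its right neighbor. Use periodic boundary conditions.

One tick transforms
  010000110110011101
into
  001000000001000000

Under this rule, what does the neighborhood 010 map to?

0

At position 1 the neighborhood is 010; the next row has 0 there.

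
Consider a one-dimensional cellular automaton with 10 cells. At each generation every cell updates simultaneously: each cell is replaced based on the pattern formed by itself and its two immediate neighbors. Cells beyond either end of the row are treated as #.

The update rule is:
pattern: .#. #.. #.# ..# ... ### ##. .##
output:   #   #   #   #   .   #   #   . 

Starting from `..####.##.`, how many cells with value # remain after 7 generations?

##.####.##
###.####.#
####.####.
#####.####
######.###
#######.##
########.#
count of #: 9

9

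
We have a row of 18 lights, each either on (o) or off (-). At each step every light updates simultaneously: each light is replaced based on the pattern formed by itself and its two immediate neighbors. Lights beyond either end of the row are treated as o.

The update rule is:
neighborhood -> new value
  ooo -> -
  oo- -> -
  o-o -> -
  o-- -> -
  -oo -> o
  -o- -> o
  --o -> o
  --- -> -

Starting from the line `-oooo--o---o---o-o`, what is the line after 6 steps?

-o----oo--oo--oo-o
-o---oo--oo--oo--o
-o--oo--oo--oo--oo
-o-oo--oo--oo--oo-
-o-o--oo--oo--oo--
-o-o-oo--oo--oo--o

-o-o-oo--oo--oo--o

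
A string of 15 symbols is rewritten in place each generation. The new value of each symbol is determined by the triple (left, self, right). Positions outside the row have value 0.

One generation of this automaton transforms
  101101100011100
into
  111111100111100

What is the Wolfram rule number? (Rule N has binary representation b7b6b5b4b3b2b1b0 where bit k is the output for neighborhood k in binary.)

238

position 11: 111 → 1  (bit 7 = 1)
position 3: 110 → 1  (bit 6 = 1)
position 1: 101 → 1  (bit 5 = 1)
position 7: 100 → 0  (bit 4 = 0)
position 2: 011 → 1  (bit 3 = 1)
position 0: 010 → 1  (bit 2 = 1)
position 9: 001 → 1  (bit 1 = 1)
position 8: 000 → 0  (bit 0 = 0)
bits b7..b0 = 11101110 = 238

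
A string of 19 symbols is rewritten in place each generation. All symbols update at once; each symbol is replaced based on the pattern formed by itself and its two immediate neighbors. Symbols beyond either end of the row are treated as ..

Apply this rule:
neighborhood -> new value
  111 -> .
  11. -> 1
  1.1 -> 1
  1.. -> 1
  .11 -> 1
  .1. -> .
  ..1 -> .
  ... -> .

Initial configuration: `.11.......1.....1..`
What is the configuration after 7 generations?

.111.......1.....1.
.1.11.......1.....1
..1111.......1.....
..1..11.......1....
...1.111.......1...
....11.11.......1..
....111111.......1.

....111111.......1.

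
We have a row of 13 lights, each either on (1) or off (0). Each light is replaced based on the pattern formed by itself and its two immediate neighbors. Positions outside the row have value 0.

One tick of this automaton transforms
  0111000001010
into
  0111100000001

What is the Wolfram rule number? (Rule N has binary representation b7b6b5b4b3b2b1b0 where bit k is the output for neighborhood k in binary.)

216

position 2: 111 → 1  (bit 7 = 1)
position 3: 110 → 1  (bit 6 = 1)
position 10: 101 → 0  (bit 5 = 0)
position 4: 100 → 1  (bit 4 = 1)
position 1: 011 → 1  (bit 3 = 1)
position 9: 010 → 0  (bit 2 = 0)
position 0: 001 → 0  (bit 1 = 0)
position 5: 000 → 0  (bit 0 = 0)
bits b7..b0 = 11011000 = 216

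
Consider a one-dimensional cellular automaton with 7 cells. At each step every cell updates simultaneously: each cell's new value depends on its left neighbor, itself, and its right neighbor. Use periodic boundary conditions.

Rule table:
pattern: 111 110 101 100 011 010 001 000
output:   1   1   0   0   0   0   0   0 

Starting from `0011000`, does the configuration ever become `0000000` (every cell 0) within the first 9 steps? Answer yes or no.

yes

0001000
0000000
all cells are 0 at step 2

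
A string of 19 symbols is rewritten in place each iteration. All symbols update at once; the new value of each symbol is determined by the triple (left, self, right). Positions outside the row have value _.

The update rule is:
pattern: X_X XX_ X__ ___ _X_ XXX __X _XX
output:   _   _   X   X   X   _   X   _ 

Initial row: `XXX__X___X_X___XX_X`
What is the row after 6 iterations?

XXX____________XXXX

iteration 1: ___XXXXXXX_XXXX___X
iteration 2: XXX____________XXXX
iteration 3: ___XXXXXXXXXXXX____
iteration 4: XXX____________XXXX  (repeats iteration 2; period 2)
iteration 6: XXX____________XXXX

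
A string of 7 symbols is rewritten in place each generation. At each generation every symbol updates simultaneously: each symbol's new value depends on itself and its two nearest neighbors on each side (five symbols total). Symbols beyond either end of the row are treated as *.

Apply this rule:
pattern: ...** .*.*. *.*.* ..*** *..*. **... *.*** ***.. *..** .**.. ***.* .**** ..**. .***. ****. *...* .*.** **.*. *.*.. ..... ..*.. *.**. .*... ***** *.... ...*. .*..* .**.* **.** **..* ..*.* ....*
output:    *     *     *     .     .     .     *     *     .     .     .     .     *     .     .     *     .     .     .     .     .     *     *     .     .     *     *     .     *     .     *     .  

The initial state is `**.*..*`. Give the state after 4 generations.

**....*

....*..
...*.*.
.*****.
**....*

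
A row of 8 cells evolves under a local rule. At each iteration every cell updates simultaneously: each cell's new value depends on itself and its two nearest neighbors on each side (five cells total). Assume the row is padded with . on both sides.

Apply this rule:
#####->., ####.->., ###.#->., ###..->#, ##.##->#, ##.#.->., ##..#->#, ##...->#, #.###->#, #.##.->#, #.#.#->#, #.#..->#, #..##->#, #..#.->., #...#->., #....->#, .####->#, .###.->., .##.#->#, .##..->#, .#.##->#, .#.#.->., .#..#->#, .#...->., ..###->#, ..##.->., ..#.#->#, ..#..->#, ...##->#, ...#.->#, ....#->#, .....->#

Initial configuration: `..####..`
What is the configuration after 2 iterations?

##..##.#

####.###
##..##.#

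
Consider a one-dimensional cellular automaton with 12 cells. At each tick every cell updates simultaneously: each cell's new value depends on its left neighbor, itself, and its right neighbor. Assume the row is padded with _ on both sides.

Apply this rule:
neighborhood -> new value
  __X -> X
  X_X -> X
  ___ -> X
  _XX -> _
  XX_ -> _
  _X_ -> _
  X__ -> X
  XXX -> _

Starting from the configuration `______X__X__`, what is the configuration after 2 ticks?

XXXXXX_XX_XX
______X__X__

______X__X__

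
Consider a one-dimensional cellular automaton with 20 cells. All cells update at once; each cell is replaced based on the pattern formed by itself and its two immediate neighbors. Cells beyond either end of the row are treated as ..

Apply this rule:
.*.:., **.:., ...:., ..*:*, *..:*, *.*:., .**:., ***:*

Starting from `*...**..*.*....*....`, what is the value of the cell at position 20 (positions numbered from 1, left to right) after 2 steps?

.

.*.*..**...*..*.*...
*...**..*.*.**...*..
position 20 holds .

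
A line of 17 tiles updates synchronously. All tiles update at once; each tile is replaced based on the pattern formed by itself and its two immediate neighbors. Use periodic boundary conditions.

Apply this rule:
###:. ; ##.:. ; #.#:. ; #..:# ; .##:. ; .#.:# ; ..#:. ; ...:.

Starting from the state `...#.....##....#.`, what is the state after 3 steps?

##...##......#...

step 1: ...##......#...##
step 2: #....#.....##....
step 3: ##...##......#...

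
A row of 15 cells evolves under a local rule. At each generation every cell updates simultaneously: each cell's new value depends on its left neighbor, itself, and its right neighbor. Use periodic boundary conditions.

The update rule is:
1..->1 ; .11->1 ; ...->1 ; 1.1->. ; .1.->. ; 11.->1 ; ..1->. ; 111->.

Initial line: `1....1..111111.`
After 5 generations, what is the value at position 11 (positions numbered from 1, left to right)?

.

.111..1.1....1.
.1.11....111..1
...11111.1.11..
11.1...1...1111
.1..11..11.1...
position 11 holds .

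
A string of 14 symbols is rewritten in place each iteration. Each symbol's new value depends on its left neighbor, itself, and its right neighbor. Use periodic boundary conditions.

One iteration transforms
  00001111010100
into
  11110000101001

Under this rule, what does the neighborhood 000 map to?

1

At position 0 the neighborhood is 000; the next row has 1 there.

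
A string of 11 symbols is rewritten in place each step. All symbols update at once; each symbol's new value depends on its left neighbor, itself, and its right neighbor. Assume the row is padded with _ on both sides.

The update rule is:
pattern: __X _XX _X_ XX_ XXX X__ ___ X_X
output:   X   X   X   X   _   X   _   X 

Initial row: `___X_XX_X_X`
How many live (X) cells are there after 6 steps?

7

__XXXXXXXXX
_XX_______X
XXXX_____XX
X__XX___XXX
XXXXXX_XX_X
X____XXXXXX
count of X: 7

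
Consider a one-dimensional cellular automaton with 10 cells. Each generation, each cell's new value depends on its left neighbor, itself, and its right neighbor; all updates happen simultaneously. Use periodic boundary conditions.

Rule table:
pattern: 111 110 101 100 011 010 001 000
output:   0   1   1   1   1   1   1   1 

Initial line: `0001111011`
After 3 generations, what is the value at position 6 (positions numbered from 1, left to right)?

0

generation 1: 1111001111
generation 2: 0001111000
generation 3: 1111001111
position 6 holds 0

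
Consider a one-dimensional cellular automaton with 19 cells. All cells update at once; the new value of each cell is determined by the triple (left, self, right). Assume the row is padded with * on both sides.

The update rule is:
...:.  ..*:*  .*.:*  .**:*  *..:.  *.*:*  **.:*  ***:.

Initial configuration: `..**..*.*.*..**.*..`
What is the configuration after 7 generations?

.***....*.*****.*.*

generation 1: .***.******.*****.*
generation 2: **.***....***...***
generation 3: .***.*...**.*..**..
generation 4: **.***..*****.***.*
generation 5: .***.*.**...***.***
generation 6: **.******..**.***..
generation 7: .***....*.*****.*.*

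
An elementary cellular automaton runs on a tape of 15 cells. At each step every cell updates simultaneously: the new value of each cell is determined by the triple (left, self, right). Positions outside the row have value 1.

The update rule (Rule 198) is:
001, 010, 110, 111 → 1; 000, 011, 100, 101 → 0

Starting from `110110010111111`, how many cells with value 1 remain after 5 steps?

110010110011111
110110010101111
110010110100111
110110010101011
110010110101001
count of 1: 8

8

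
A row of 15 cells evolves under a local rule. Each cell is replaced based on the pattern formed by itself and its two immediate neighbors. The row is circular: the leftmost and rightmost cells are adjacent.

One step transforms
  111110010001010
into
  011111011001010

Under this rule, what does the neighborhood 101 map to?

0

At position 12 the neighborhood is 101; the next row has 0 there.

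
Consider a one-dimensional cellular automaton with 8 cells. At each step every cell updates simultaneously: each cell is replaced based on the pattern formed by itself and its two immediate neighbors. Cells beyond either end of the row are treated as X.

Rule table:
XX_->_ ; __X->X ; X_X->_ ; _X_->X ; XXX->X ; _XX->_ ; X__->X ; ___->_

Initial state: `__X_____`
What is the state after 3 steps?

XX__X_X_

XXXX___X
XXX_X_X_
XX__X_X_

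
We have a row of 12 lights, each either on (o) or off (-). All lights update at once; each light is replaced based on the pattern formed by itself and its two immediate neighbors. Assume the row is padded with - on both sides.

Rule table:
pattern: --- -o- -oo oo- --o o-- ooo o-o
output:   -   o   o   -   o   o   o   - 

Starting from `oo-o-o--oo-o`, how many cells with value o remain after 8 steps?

o--o-oooo--o
oooo-ooo-ooo
ooo--oo--oo-
oo-ooo-ooo-o
o--oo--oo--o
oooo-ooo-ooo  (repeats step 2; period 4)
step 8: oo-ooo-ooo-o
count of o: 9

9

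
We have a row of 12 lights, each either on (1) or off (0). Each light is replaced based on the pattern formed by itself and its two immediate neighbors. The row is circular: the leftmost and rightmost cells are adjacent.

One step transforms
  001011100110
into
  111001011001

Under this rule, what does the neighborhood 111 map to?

At position 5 the neighborhood is 111; the next row has 1 there.

1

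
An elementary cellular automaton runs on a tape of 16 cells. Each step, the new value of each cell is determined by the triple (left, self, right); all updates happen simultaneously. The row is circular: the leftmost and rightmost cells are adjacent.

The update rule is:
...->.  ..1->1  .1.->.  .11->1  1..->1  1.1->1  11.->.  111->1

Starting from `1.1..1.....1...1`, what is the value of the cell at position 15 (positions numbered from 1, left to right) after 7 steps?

.1.11.1...1.1.11
1.11.1.1.1.1.11.
.11.1.1.1.1.11.1
11.1.1.1.1.11.1.
1.1.1.1.1.11.1.1
.1.1.1.1.11.1.11
1.1.1.1.11.1.11.
position 15 holds 1

1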